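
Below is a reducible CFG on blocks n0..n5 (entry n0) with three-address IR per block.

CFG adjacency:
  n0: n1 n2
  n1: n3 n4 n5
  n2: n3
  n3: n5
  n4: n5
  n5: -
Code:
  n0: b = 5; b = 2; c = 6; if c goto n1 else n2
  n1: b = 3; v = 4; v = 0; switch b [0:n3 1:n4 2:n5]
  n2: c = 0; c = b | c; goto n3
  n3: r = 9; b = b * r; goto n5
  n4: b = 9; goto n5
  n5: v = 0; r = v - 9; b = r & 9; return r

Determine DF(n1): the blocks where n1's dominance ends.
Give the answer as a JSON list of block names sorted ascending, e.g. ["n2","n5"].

idom tree: n1←n0 n2←n0 n3←n0 n4←n1 n5←n0
Dom at joins:
  n3: preds {n1,n2}: {n0,n1} ∩ {n0,n2} = {n0}; idom=n0
  n5: preds {n1,n3,n4}: {n0,n1} ∩ {n0,n3} ∩ {n0,n1,n4} = {n0}; idom=n0

DF derivation:
  join n3 pred n1: n1 stop@n0
  join n3 pred n2: n2 stop@n0
  join n5 pred n1: n1 stop@n0
  join n5 pred n3: n3 stop@n0
  join n5 pred n4: n4→n1 stop@n0
  n0 → ∅
  n1 → {n3,n5}
  n2 → {n3}
  n3 → {n5}
  n4 → {n5}
  n5 → ∅

DF(n1) = ["n3", "n5"]

Answer: ["n3", "n5"]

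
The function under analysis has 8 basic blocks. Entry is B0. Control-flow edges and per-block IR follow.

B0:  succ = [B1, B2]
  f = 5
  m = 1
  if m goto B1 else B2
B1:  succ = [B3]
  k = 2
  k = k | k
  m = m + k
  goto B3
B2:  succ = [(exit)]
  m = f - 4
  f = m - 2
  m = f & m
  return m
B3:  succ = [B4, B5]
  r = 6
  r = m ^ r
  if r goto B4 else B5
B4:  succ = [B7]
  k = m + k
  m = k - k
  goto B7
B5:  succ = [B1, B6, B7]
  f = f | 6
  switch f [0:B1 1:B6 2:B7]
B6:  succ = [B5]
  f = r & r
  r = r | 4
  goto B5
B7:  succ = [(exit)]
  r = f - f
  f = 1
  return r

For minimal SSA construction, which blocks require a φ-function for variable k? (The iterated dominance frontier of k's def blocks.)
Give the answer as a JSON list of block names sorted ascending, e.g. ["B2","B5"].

idom tree: B1←B0 B2←B0 B3←B1 B4←B3 B5←B3 B6←B5 B7←B3
Join-block Dom:
  B1: preds {B0,B5}: {B0} ∩ {B0,B1,B3,B5} = {B0}; idom=B0
  B5: preds {B3,B6}: {B0,B1,B3} ∩ {B0,B1,B3,B5,B6} = {B0,B1,B3}; idom=B3
  B7: preds {B4,B5}: {B0,B1,B3,B4} ∩ {B0,B1,B3,B5} = {B0,B1,B3}; idom=B3

DF walk-up:
  B1←B0: walk · to B0
  B1←B5: walk B5→B3→B1 to B0
  B5←B3: walk · to B3
  B5←B6: walk B6→B5 to B3
  B7←B4: walk B4 to B3
  B7←B5: walk B5 to B3
  B0: DF=∅
  B1: DF={B1}
  B2: DF=∅
  B3: DF={B1}
  B4: DF={B7}
  B5: DF={B1,B5,B7}
  B6: DF={B5}
  B7: DF=∅

φ for k: defs {B1,B4}
  DF⁺ = {B1,B7}

Answer: ["B1", "B7"]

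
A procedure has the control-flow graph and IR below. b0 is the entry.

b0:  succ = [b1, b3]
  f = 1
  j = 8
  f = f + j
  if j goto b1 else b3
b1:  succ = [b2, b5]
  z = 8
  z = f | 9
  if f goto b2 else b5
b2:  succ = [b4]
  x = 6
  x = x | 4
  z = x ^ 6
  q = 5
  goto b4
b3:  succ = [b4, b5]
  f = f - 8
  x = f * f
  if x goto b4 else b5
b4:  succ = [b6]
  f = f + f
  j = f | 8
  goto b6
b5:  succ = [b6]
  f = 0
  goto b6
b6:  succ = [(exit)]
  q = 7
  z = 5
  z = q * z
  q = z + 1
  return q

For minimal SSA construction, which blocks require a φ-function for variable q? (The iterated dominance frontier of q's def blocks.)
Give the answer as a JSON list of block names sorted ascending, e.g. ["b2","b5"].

idom tree: b1←b0 b2←b1 b3←b0 b4←b0 b5←b0 b6←b0
Join-block Dom:
  b4: preds {b2,b3}: {b0,b1,b2} ∩ {b0,b3} = {b0}; idom=b0
  b5: preds {b1,b3}: {b0,b1} ∩ {b0,b3} = {b0}; idom=b0
  b6: preds {b4,b5}: {b0,b4} ∩ {b0,b5} = {b0}; idom=b0

Frontier:
  b4←b2: walk b2→b1 to b0
  b4←b3: walk b3 to b0
  b5←b1: walk b1 to b0
  b5←b3: walk b3 to b0
  b6←b4: walk b4 to b0
  b6←b5: walk b5 to b0
  b0: DF=∅
  b1: DF={b4,b5}
  b2: DF={b4}
  b3: DF={b4,b5}
  b4: DF={b6}
  b5: DF={b6}
  b6: DF=∅

φ for q: defs {b2,b6}
  DF⁺ = {b4,b6}

Answer: ["b4", "b6"]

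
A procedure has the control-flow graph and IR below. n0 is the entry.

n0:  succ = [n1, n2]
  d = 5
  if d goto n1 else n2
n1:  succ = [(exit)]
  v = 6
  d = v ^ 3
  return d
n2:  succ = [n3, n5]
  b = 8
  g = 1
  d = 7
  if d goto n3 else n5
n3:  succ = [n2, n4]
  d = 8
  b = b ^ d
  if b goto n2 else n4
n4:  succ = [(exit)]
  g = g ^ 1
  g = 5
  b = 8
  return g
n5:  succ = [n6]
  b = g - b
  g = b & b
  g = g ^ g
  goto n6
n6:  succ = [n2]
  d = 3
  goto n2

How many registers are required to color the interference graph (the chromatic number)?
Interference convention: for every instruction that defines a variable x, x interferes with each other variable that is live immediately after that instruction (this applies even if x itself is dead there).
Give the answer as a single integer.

Answer: 3

Working:
def/use:
  n0: def={d} ue=∅
  n1: def={d,v} ue=∅
  n2: def={b,d,g} ue=∅
  n3: def={b,d} ue={b}
  n4: def={b,g} ue={g}
  n5: def={b,g} ue={b,g}
  n6: def={d} ue=∅

Liveness:
  n0: in=∅ out=∅
  n1: in=∅ out=∅
  n2: in=∅ out={b,g}
  n3: in={b,g} out={g}
  n4: in={g} out=∅
  n5: in={b,g} out=∅
  n6: in=∅ out=∅

Interference:
  b↔{d,g}
  d↔{b,g}
  g↔{b,d}
  v↔∅

Registers:
  {b,d,g} pairwise interfere (3-clique) ⇒ χ ≥ 3
  3-colouring: c0={b,v}  c1={d}  c2={g}
  χ = 3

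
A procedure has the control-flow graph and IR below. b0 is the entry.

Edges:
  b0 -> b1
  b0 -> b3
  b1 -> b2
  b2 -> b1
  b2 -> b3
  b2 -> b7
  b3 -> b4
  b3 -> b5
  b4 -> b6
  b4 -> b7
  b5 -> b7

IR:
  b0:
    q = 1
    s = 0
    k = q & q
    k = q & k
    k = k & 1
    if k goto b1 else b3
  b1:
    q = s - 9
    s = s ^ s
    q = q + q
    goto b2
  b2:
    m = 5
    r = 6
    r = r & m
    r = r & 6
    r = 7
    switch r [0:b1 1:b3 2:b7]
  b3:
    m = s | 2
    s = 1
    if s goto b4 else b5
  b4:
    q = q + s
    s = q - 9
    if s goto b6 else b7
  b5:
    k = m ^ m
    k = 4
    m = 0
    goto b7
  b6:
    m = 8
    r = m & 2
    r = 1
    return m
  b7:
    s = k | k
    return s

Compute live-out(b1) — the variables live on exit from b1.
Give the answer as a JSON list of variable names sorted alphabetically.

Block summaries:
  b0: {k,q,s} / ∅
  b1: {q,s} / {s}
  b2: {m,r} / ∅
  b3: {m,s} / {s}
  b4: {q,s} / {q,s}
  b5: {k,m} / {m}
  b6: {m,r} / ∅
  b7: {s} / {k}

Backward fixpoint:
  b0: in=∅ out={k,q,s}
  b1: in={k,s} out={k,q,s}
  b2: in={k,q,s} out={k,q,s}
  b3: in={k,q,s} out={k,m,q,s}
  b4: in={k,q,s} out={k}
  b5: in={m} out={k}
  b6: in=∅ out=∅
  b7: in={k} out=∅

live-out(b1) = ["k", "q", "s"]

Answer: ["k", "q", "s"]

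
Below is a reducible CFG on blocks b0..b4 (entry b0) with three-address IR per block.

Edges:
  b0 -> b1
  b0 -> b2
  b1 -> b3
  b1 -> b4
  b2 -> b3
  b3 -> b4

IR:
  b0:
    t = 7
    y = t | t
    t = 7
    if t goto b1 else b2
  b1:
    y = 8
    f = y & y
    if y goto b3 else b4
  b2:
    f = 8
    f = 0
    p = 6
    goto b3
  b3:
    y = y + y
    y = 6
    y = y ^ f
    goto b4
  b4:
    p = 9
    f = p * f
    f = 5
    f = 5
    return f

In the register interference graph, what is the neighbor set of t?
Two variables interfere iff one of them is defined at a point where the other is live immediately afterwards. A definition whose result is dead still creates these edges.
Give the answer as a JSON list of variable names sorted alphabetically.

Block summaries:
  b0: {t,y} / ∅
  b1: {f,y} / ∅
  b2: {f,p} / ∅
  b3: {y} / {f,y}
  b4: {f,p} / {f}

Live sets:
  b0: in=∅ out={y}
  b1: in=∅ out={f,y}
  b2: in={y} out={f,y}
  b3: in={f,y} out={f}
  b4: in={f} out=∅

Interfere edges:
  f: {p,y}
  p: {f,y}
  t: {y}
  y: {f,p,t}

N(t) = ["y"]

Answer: ["y"]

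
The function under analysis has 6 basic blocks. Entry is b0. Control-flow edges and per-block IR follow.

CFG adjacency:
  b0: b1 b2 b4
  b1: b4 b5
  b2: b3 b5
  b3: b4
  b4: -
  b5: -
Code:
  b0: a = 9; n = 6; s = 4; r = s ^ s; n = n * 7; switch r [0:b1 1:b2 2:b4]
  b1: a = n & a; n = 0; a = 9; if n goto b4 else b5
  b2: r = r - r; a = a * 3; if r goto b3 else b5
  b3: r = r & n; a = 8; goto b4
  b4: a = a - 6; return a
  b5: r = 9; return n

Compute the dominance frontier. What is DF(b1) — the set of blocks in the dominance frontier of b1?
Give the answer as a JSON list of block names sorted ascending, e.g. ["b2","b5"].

idom tree: b1←b0 b2←b0 b3←b2 b4←b0 b5←b0
Join-block Dom:
  b4: preds {b0,b1,b3}: {b0} ∩ {b0,b1} ∩ {b0,b2,b3} = {b0}; idom=b0
  b5: preds {b1,b2}: {b0,b1} ∩ {b0,b2} = {b0}; idom=b0

DF derivation:
  b4←b0: walk · to b0
  b4←b1: walk b1 to b0
  b4←b3: walk b3→b2 to b0
  b5←b1: walk b1 to b0
  b5←b2: walk b2 to b0
  DF(b0)=∅
  DF(b1)={b4,b5}
  DF(b2)={b4,b5}
  DF(b3)={b4}
  DF(b4)=∅
  DF(b5)=∅

DF(b1) = ["b4", "b5"]

Answer: ["b4", "b5"]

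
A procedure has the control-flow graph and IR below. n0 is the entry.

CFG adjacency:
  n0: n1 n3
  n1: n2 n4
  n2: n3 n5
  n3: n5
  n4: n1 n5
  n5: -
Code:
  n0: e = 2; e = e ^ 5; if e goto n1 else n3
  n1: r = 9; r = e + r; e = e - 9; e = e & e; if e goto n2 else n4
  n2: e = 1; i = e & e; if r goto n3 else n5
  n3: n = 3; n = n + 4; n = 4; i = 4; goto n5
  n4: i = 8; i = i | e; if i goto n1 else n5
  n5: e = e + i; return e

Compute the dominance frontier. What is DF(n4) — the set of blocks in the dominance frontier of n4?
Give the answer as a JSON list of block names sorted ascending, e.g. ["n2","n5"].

Answer: ["n1", "n5"]

Working:
idom tree: n1←n0 n2←n1 n3←n0 n4←n1 n5←n0
Dom∩ at merges:
  n1: preds {n0,n4}: {n0} ∩ {n0,n1,n4} = {n0}; idom=n0
  n3: preds {n0,n2}: {n0} ∩ {n0,n1,n2} = {n0}; idom=n0
  n5: preds {n2,n3,n4}: {n0,n1,n2} ∩ {n0,n3} ∩ {n0,n1,n4} = {n0}; idom=n0

DF derivation:
  n1←n0: walk · to n0
  n1←n4: walk n4→n1 to n0
  n3←n0: walk · to n0
  n3←n2: walk n2→n1 to n0
  n5←n2: walk n2→n1 to n0
  n5←n3: walk n3 to n0
  n5←n4: walk n4→n1 to n0
  n0 → ∅
  n1 → {n1,n3,n5}
  n2 → {n3,n5}
  n3 → {n5}
  n4 → {n1,n5}
  n5 → ∅

DF(n4) = ["n1", "n5"]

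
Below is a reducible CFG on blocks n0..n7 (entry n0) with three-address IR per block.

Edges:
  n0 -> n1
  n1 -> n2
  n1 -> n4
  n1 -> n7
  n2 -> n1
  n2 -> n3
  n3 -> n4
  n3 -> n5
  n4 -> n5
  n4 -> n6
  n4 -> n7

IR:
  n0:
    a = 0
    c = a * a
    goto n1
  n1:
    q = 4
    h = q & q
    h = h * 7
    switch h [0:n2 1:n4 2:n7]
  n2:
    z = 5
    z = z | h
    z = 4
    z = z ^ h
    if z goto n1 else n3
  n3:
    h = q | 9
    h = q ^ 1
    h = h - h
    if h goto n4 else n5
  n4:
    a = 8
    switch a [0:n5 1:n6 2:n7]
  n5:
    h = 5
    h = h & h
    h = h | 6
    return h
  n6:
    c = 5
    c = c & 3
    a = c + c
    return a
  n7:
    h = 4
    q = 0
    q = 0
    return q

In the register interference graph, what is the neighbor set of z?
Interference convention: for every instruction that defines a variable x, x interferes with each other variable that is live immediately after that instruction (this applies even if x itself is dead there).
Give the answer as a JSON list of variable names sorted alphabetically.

Answer: ["h", "q"]

Analysis:
def/use:
  n0: {a,c} / ∅
  n1: {h,q} / ∅
  n2: {z} / {h}
  n3: {h} / {q}
  n4: {a} / ∅
  n5: {h} / ∅
  n6: {a,c} / ∅
  n7: {h,q} / ∅

Liveness:
  live n0: ∅→∅
  live n1: ∅→{h,q}
  live n2: {h,q}→{q}
  live n3: {q}→∅
  live n4: ∅→∅
  live n5: ∅→∅
  live n6: ∅→∅
  live n7: ∅→∅

Conflict graph:
  a: ∅
  c: ∅
  h: {q,z}
  q: {h,z}
  z: {h,q}

N(z) = ["h", "q"]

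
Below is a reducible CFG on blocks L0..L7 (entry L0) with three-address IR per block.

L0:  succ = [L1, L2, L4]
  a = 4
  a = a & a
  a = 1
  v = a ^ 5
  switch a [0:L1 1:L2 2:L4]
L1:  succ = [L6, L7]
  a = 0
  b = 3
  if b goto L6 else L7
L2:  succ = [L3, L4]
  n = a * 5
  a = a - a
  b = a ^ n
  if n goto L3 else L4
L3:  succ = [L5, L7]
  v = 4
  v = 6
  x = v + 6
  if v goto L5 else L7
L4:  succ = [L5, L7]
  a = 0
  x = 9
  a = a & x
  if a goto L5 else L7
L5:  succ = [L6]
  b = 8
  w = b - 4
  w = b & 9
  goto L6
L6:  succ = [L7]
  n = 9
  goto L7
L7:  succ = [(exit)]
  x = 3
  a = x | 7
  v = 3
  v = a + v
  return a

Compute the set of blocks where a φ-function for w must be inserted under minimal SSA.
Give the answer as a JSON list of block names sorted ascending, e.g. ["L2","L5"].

Answer: ["L6", "L7"]

Analysis:
idom tree: L1←L0 L2←L0 L3←L2 L4←L0 L5←L0 L6←L0 L7←L0
Dom∩ at merges:
  L4: preds {L0,L2}: {L0} ∩ {L0,L2} = {L0}; idom=L0
  L5: preds {L3,L4}: {L0,L2,L3} ∩ {L0,L4} = {L0}; idom=L0
  L6: preds {L1,L5}: {L0,L1} ∩ {L0,L5} = {L0}; idom=L0
  L7: preds {L1,L3,L4,L6}: {L0,L1} ∩ {L0,L2,L3} ∩ {L0,L4} ∩ {L0,L6} = {L0}; idom=L0

DF walk-up:
  join L4 pred L0: · stop@L0
  join L4 pred L2: L2 stop@L0
  join L5 pred L3: L3→L2 stop@L0
  join L5 pred L4: L4 stop@L0
  join L6 pred L1: L1 stop@L0
  join L6 pred L5: L5 stop@L0
  join L7 pred L1: L1 stop@L0
  join L7 pred L3: L3→L2 stop@L0
  join L7 pred L4: L4 stop@L0
  join L7 pred L6: L6 stop@L0
  L0: DF=∅
  L1: DF={L6,L7}
  L2: DF={L4,L5,L7}
  L3: DF={L5,L7}
  L4: DF={L5,L7}
  L5: DF={L6}
  L6: DF={L7}
  L7: DF=∅

φ for w: defs {L5}
  DF⁺ = {L6,L7}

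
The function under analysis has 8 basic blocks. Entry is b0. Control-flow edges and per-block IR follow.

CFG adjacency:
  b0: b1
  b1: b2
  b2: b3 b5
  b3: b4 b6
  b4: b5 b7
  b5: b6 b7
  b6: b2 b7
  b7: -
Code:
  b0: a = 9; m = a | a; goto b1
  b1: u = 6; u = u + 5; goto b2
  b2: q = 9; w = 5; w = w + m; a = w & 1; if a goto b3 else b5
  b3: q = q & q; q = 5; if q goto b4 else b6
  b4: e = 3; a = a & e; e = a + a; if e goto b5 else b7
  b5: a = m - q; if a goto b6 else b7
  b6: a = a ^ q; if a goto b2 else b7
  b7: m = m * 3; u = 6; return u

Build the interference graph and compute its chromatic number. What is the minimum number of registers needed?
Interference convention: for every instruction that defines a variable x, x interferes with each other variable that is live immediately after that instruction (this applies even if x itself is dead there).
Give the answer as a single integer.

Answer: 4

Derivation:
Block summaries:
  b0: {a,m} / ∅
  b1: {u} / ∅
  b2: {a,q,w} / {m}
  b3: {q} / {q}
  b4: {a,e} / {a}
  b5: {a} / {m,q}
  b6: {a} / {a,q}
  b7: {m,u} / {m}

Live sets:
  b0 li=∅ lo={m}
  b1 li={m} lo={m}
  b2 li={m} lo={a,m,q}
  b3 li={a,m,q} lo={a,m,q}
  b4 li={a,m,q} lo={m,q}
  b5 li={m,q} lo={a,m,q}
  b6 li={a,m,q} lo={m}
  b7 li={m} lo=∅

Conflict graph:
  a: {e,m,q}
  e: {a,m,q}
  m: {a,e,q,u,w}
  q: {a,e,m,w}
  u: {m}
  w: {m,q}

Registers:
  clique {a,e,m,q} ⇒ need ≥ 4
  assign a→r2 e→r3 m→r0 q→r1 u→r1 w→r2 — no edge inside a register ⇒ χ ≤ 4
  χ = 4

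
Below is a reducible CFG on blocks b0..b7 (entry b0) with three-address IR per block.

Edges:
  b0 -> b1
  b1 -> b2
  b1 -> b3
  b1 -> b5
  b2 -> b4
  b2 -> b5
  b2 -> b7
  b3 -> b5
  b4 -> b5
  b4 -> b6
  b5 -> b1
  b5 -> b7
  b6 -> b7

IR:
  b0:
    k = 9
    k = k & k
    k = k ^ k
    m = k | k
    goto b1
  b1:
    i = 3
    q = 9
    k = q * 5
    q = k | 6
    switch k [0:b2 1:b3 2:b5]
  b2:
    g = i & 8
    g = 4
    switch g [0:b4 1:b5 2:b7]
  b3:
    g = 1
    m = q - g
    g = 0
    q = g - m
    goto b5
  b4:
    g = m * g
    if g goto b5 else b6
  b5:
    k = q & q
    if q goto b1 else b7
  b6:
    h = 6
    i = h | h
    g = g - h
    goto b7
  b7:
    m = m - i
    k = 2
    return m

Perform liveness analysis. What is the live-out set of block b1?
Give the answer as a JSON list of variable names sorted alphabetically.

Answer: ["i", "m", "q"]

Analysis:
def/use:
  b0: {k,m} / ∅
  b1: {i,k,q} / ∅
  b2: {g} / {i}
  b3: {g,m,q} / {q}
  b4: {g} / {g,m}
  b5: {k} / {q}
  b6: {g,h,i} / {g}
  b7: {k,m} / {i,m}

Backward fixpoint:
  b0: in=∅ out={m}
  b1: in={m} out={i,m,q}
  b2: in={i,m,q} out={g,i,m,q}
  b3: in={i,q} out={i,m,q}
  b4: in={g,i,m,q} out={g,i,m,q}
  b5: in={i,m,q} out={i,m}
  b6: in={g,m} out={i,m}
  b7: in={i,m} out=∅

live-out(b1) = ["i", "m", "q"]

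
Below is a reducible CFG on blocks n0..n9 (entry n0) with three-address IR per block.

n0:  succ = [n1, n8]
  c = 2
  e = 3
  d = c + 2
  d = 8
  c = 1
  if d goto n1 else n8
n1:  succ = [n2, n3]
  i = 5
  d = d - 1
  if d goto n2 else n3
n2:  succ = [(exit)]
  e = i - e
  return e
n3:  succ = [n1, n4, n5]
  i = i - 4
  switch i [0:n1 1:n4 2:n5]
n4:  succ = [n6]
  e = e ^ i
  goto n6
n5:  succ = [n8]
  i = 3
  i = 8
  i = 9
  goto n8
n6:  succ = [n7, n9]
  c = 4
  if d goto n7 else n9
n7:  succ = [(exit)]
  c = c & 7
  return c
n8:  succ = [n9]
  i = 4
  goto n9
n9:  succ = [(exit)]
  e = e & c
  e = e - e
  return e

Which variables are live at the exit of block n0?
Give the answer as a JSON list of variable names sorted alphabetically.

Answer: ["c", "d", "e"]

Working:
Block summaries:
  n0 def {c,d,e} use ∅
  n1 def {d,i} use {d}
  n2 def {e} use {e,i}
  n3 def {i} use {i}
  n4 def {e} use {e,i}
  n5 def {i} use ∅
  n6 def {c} use {d}
  n7 def {c} use {c}
  n8 def {i} use ∅
  n9 def {e} use {c,e}

Live sets:
  n0 li=∅ lo={c,d,e}
  n1 li={c,d,e} lo={c,d,e,i}
  n2 li={e,i} lo=∅
  n3 li={c,d,e,i} lo={c,d,e,i}
  n4 li={d,e,i} lo={d,e}
  n5 li={c,e} lo={c,e}
  n6 li={d,e} lo={c,e}
  n7 li={c} lo=∅
  n8 li={c,e} lo={c,e}
  n9 li={c,e} lo=∅

live-out(n0) = ["c", "d", "e"]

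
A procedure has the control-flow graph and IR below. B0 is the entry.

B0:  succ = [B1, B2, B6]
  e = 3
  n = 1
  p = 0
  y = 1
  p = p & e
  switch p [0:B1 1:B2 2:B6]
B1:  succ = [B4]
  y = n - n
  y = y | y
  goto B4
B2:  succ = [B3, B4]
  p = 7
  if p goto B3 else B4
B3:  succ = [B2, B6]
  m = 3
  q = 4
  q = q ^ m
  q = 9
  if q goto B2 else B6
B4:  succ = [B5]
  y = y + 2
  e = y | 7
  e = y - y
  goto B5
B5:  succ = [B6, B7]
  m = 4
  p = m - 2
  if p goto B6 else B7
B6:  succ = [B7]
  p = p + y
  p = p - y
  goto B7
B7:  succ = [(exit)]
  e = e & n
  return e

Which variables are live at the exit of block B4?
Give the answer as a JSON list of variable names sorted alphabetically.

def/use:
  B0 def {e,n,p,y} use ∅
  B1 def {y} use {n}
  B2 def {p} use ∅
  B3 def {m,q} use ∅
  B4 def {e,y} use {y}
  B5 def {m,p} use ∅
  B6 def {p} use {p,y}
  B7 def {e} use {e,n}

Live sets:
  B0 li=∅ lo={e,n,p,y}
  B1 li={n} lo={n,y}
  B2 li={e,n,y} lo={e,n,p,y}
  B3 li={e,n,p,y} lo={e,n,p,y}
  B4 li={n,y} lo={e,n,y}
  B5 li={e,n,y} lo={e,n,p,y}
  B6 li={e,n,p,y} lo={e,n}
  B7 li={e,n} lo=∅

live-out(B4) = ["e", "n", "y"]

Answer: ["e", "n", "y"]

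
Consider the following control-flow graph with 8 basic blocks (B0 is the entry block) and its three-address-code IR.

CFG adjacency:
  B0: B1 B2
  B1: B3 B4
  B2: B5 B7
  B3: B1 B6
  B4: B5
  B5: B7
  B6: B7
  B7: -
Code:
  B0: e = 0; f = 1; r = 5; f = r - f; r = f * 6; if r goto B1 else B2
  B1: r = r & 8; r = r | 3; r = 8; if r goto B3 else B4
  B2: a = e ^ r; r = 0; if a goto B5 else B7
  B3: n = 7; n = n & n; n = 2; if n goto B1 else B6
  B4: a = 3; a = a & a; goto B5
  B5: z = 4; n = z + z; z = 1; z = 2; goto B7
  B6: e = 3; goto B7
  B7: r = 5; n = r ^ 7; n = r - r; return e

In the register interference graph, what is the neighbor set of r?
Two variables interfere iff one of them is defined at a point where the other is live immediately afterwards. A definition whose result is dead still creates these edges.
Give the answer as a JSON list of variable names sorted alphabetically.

Answer: ["a", "e", "f", "n"]

Working:
Block summaries:
  B0: def={e,f,r} ue=∅
  B1: def={r} ue={r}
  B2: def={a,r} ue={e,r}
  B3: def={n} ue=∅
  B4: def={a} ue=∅
  B5: def={n,z} ue=∅
  B6: def={e} ue=∅
  B7: def={n,r} ue={e}

Liveness:
  live B0: ∅→{e,r}
  live B1: {e,r}→{e,r}
  live B2: {e,r}→{e}
  live B3: {e,r}→{e,r}
  live B4: {e}→{e}
  live B5: {e}→{e}
  live B6: ∅→{e}
  live B7: {e}→∅

Interfere edges:
  a — {e,r}
  e — {a,f,n,r,z}
  f — {e,r}
  n — {e,r}
  r — {a,e,f,n}
  z — {e}

N(r) = ["a", "e", "f", "n"]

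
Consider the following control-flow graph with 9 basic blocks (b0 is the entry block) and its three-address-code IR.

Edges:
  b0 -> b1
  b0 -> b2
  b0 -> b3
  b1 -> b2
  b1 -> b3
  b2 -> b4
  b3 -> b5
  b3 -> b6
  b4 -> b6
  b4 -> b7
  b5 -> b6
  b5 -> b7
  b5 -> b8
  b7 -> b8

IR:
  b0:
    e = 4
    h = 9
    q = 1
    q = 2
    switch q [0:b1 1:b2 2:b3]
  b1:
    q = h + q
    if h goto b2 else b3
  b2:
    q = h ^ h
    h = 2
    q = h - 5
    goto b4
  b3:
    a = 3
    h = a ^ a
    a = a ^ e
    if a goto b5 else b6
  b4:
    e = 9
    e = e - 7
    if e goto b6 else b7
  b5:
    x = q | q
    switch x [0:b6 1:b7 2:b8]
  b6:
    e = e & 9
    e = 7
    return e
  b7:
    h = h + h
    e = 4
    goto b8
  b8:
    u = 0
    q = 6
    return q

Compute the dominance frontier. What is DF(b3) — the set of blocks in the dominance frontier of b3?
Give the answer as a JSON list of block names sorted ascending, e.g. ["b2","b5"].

Answer: ["b6", "b7", "b8"]

Derivation:
idom tree: b1←b0 b2←b0 b3←b0 b4←b2 b5←b3 b6←b0 b7←b0 b8←b0
Dom at joins:
  b2: preds {b0,b1}: {b0} ∩ {b0,b1} = {b0}; idom=b0
  b3: preds {b0,b1}: {b0} ∩ {b0,b1} = {b0}; idom=b0
  b6: preds {b3,b4,b5}: {b0,b3} ∩ {b0,b2,b4} ∩ {b0,b3,b5} = {b0}; idom=b0
  b7: preds {b4,b5}: {b0,b2,b4} ∩ {b0,b3,b5} = {b0}; idom=b0
  b8: preds {b5,b7}: {b0,b3,b5} ∩ {b0,b7} = {b0}; idom=b0

DF derivation:
  join b2 pred b0: · stop@b0
  join b2 pred b1: b1 stop@b0
  join b3 pred b0: · stop@b0
  join b3 pred b1: b1 stop@b0
  join b6 pred b3: b3 stop@b0
  join b6 pred b4: b4→b2 stop@b0
  join b6 pred b5: b5→b3 stop@b0
  join b7 pred b4: b4→b2 stop@b0
  join b7 pred b5: b5→b3 stop@b0
  join b8 pred b5: b5→b3 stop@b0
  join b8 pred b7: b7 stop@b0
  b0: DF=∅
  b1: DF={b2,b3}
  b2: DF={b6,b7}
  b3: DF={b6,b7,b8}
  b4: DF={b6,b7}
  b5: DF={b6,b7,b8}
  b6: DF=∅
  b7: DF={b8}
  b8: DF=∅

DF(b3) = ["b6", "b7", "b8"]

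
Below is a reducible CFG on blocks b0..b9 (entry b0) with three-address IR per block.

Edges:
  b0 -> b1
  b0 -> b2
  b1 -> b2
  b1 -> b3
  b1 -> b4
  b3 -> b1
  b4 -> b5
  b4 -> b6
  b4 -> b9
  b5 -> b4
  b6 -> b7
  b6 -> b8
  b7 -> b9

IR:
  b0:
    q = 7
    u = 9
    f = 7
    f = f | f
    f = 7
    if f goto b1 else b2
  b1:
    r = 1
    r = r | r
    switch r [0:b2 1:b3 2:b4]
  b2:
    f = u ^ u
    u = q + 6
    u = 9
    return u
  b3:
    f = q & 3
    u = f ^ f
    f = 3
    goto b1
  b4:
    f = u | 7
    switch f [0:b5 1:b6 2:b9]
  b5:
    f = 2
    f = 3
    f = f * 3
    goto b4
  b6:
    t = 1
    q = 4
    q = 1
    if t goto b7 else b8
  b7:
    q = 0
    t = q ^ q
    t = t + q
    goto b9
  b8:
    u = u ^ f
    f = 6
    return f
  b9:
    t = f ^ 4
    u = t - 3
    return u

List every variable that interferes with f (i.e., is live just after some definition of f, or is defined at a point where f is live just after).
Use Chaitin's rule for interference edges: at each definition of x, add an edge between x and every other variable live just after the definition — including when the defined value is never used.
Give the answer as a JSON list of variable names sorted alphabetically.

Answer: ["q", "t", "u"]

Derivation:
Per-block:
  b0 def {f,q,u} use ∅
  b1 def {r} use ∅
  b2 def {f,u} use {q,u}
  b3 def {f,u} use {q}
  b4 def {f} use {u}
  b5 def {f} use ∅
  b6 def {q,t} use ∅
  b7 def {q,t} use ∅
  b8 def {f,u} use {f,u}
  b9 def {t,u} use {f}

Backward fixpoint:
  live b0: ∅→{q,u}
  live b1: {q,u}→{q,u}
  live b2: {q,u}→∅
  live b3: {q}→{q,u}
  live b4: {u}→{f,u}
  live b5: {u}→{u}
  live b6: {f,u}→{f,u}
  live b7: {f}→{f}
  live b8: {f,u}→∅
  live b9: {f}→∅

Conflict graph:
  f↔{q,t,u}
  q↔{f,r,t,u}
  r↔{q,u}
  t↔{f,q,u}
  u↔{f,q,r,t}

N(f) = ["q", "t", "u"]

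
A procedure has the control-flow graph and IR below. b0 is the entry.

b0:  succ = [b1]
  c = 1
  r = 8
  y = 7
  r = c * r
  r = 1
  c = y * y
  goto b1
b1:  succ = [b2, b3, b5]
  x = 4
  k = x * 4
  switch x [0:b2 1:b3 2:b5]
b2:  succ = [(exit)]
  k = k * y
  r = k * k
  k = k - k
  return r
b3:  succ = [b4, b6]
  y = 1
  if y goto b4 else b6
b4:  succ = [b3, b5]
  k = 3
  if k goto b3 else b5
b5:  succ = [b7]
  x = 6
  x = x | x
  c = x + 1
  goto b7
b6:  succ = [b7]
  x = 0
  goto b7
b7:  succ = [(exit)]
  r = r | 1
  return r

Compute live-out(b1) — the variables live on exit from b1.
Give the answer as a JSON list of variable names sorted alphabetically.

Answer: ["k", "r", "y"]

Derivation:
def/use:
  b0 def {c,r,y} use ∅
  b1 def {k,x} use ∅
  b2 def {k,r} use {k,y}
  b3 def {y} use ∅
  b4 def {k} use ∅
  b5 def {c,x} use ∅
  b6 def {x} use ∅
  b7 def {r} use {r}

Backward fixpoint:
  live b0: ∅→{r,y}
  live b1: {r,y}→{k,r,y}
  live b2: {k,y}→∅
  live b3: {r}→{r}
  live b4: {r}→{r}
  live b5: {r}→{r}
  live b6: {r}→{r}
  live b7: {r}→∅

live-out(b1) = ["k", "r", "y"]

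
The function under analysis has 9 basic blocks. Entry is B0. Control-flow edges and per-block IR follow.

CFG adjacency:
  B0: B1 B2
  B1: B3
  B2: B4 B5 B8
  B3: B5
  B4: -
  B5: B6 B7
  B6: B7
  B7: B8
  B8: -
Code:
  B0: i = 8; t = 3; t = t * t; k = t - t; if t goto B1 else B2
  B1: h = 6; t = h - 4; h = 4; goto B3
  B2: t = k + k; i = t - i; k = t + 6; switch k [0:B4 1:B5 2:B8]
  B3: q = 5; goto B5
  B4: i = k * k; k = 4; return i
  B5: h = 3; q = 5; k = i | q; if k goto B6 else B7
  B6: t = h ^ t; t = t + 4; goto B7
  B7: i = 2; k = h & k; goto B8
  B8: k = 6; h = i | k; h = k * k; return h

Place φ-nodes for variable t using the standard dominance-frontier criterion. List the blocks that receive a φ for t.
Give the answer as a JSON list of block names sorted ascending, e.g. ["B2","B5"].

idom tree: B1←B0 B2←B0 B3←B1 B4←B2 B5←B0 B6←B5 B7←B5 B8←B0
Join-block Dom:
  B5: preds {B2,B3}: {B0,B2} ∩ {B0,B1,B3} = {B0}; idom=B0
  B7: preds {B5,B6}: {B0,B5} ∩ {B0,B5,B6} = {B0,B5}; idom=B5
  B8: preds {B2,B7}: {B0,B2} ∩ {B0,B5,B7} = {B0}; idom=B0

DF walk-up:
  B5←B2: walk B2 to B0
  B5←B3: walk B3→B1 to B0
  B7←B5: walk · to B5
  B7←B6: walk B6 to B5
  B8←B2: walk B2 to B0
  B8←B7: walk B7→B5 to B0
  B0: DF=∅
  B1: DF={B5}
  B2: DF={B5,B8}
  B3: DF={B5}
  B4: DF=∅
  B5: DF={B8}
  B6: DF={B7}
  B7: DF={B8}
  B8: DF=∅

φ for t: defs {B0,B1,B2,B6}
  DF⁺ = {B5,B7,B8}

Answer: ["B5", "B7", "B8"]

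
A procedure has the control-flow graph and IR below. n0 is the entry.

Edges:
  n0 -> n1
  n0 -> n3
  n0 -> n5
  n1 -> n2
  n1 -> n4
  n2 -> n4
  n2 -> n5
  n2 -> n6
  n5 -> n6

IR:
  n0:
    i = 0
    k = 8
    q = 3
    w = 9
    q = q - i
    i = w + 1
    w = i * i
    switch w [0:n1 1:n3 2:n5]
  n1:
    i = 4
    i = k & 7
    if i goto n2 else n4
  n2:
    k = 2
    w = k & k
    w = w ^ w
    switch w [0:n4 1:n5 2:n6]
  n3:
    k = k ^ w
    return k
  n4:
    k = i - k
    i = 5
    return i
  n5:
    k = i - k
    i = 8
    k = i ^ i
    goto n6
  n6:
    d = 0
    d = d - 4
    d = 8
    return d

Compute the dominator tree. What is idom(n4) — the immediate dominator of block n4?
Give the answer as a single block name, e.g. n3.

idom tree: n1←n0 n2←n1 n3←n0 n4←n1 n5←n0 n6←n0
Dom at joins:
  n4: preds {n1,n2}: {n0,n1} ∩ {n0,n1,n2} = {n0,n1}; idom=n1
  n5: preds {n0,n2}: {n0} ∩ {n0,n1,n2} = {n0}; idom=n0
  n6: preds {n2,n5}: {n0,n1,n2} ∩ {n0,n5} = {n0}; idom=n0

idom(n4) = n1

Answer: n1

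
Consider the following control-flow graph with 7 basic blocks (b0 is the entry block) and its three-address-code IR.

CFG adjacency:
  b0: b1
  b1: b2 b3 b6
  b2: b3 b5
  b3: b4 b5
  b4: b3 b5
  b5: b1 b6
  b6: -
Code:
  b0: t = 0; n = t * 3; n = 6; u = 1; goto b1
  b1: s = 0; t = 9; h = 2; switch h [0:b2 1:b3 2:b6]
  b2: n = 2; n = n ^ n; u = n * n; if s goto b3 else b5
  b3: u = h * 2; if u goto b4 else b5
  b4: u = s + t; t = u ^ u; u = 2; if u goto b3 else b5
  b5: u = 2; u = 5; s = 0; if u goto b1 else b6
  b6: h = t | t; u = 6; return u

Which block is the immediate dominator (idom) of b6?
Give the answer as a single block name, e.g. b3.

Answer: b1

Derivation:
idom tree: b1←b0 b2←b1 b3←b1 b4←b3 b5←b1 b6←b1
Dom∩ at merges:
  b1: preds {b0,b5}: {b0} ∩ {b0,b1,b5} = {b0}; idom=b0
  b3: preds {b1,b2,b4}: {b0,b1} ∩ {b0,b1,b2} ∩ {b0,b1,b3,b4} = {b0,b1}; idom=b1
  b5: preds {b2,b3,b4}: {b0,b1,b2} ∩ {b0,b1,b3} ∩ {b0,b1,b3,b4} = {b0,b1}; idom=b1
  b6: preds {b1,b5}: {b0,b1} ∩ {b0,b1,b5} = {b0,b1}; idom=b1

idom(b6) = b1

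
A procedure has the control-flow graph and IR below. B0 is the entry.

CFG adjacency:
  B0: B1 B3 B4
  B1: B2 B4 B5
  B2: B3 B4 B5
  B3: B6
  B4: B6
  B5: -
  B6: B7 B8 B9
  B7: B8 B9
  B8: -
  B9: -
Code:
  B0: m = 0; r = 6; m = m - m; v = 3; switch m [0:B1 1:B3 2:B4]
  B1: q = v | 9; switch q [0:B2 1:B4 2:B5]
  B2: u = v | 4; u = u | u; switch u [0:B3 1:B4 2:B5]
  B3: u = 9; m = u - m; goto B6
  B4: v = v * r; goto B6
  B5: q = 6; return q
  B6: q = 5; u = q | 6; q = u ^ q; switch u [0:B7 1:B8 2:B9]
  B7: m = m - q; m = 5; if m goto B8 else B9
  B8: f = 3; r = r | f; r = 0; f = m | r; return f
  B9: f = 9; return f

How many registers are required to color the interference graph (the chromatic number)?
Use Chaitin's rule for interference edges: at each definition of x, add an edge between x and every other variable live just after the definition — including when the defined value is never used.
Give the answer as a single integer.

Answer: 5

Working:
def/use:
  B0 def {m,r,v} use ∅
  B1 def {q} use {v}
  B2 def {u} use {v}
  B3 def {m,u} use {m}
  B4 def {v} use {r,v}
  B5 def {q} use ∅
  B6 def {q,u} use ∅
  B7 def {m} use {m,q}
  B8 def {f,r} use {m,r}
  B9 def {f} use ∅

Backward fixpoint:
  B0 li=∅ lo={m,r,v}
  B1 li={m,r,v} lo={m,r,v}
  B2 li={m,r,v} lo={m,r,v}
  B3 li={m,r} lo={m,r}
  B4 li={m,r,v} lo={m,r}
  B5 li=∅ lo=∅
  B6 li={m,r} lo={m,q,r}
  B7 li={m,q,r} lo={m,r}
  B8 li={m,r} lo=∅
  B9 li=∅ lo=∅

Interfere edges:
  f — {m,r}
  m — {f,q,r,u,v}
  q — {m,r,u,v}
  r — {f,m,q,u,v}
  u — {m,q,r,v}
  v — {m,q,r,u}

Colouring:
  {m,q,r,u,v} pairwise interfere (5-clique) ⇒ χ ≥ 5
  5-colouring: r0={m}  r1={r}  r2={f,q}  r3={u}  r4={v}
  χ = 5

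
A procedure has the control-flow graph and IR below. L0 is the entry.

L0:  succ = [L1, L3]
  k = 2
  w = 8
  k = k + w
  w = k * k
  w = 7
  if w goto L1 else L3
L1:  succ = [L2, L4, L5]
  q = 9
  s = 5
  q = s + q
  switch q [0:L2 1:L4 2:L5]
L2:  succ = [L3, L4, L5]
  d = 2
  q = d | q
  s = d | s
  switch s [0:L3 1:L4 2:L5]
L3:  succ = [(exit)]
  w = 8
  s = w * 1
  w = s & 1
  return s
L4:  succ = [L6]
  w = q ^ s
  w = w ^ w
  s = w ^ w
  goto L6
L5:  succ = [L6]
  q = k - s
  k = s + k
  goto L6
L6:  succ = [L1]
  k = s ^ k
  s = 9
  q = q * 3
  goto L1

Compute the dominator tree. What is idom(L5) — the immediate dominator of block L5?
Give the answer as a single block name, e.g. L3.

Answer: L1

Derivation:
idom tree: L1←L0 L2←L1 L3←L0 L4←L1 L5←L1 L6←L1
Dom∩ at merges:
  L1: preds {L0,L6}: {L0} ∩ {L0,L1,L6} = {L0}; idom=L0
  L3: preds {L0,L2}: {L0} ∩ {L0,L1,L2} = {L0}; idom=L0
  L4: preds {L1,L2}: {L0,L1} ∩ {L0,L1,L2} = {L0,L1}; idom=L1
  L5: preds {L1,L2}: {L0,L1} ∩ {L0,L1,L2} = {L0,L1}; idom=L1
  L6: preds {L4,L5}: {L0,L1,L4} ∩ {L0,L1,L5} = {L0,L1}; idom=L1

idom(L5) = L1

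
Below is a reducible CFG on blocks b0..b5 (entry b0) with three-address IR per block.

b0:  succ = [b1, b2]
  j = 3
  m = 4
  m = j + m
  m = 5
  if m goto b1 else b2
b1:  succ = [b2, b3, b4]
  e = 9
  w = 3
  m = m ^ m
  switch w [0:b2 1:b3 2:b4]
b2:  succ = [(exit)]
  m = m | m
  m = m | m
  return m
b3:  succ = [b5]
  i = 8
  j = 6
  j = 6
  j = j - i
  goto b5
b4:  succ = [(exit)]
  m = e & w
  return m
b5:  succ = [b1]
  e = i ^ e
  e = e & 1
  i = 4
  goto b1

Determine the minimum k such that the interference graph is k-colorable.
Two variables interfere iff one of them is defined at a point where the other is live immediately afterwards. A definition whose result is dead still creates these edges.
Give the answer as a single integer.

def/use:
  b0 def {j,m} use ∅
  b1 def {e,m,w} use {m}
  b2 def {m} use {m}
  b3 def {i,j} use ∅
  b4 def {m} use {e,w}
  b5 def {e,i} use {e,i}

Live sets:
  live b0: ∅→{m}
  live b1: {m}→{e,m,w}
  live b2: {m}→∅
  live b3: {e,m}→{e,i,m}
  live b4: {e,w}→∅
  live b5: {e,i,m}→{m}

Interfere edges:
  e: {i,j,m,w}
  i: {e,j,m}
  j: {e,i,m}
  m: {e,i,j,w}
  w: {e,m}

Colouring:
  {e,i,j,m} pairwise interfere (4-clique) ⇒ χ ≥ 4
  assign e→R0 i→R2 j→R3 m→R1 w→R2 — no edge inside a register ⇒ χ ≤ 4
  χ = 4

Answer: 4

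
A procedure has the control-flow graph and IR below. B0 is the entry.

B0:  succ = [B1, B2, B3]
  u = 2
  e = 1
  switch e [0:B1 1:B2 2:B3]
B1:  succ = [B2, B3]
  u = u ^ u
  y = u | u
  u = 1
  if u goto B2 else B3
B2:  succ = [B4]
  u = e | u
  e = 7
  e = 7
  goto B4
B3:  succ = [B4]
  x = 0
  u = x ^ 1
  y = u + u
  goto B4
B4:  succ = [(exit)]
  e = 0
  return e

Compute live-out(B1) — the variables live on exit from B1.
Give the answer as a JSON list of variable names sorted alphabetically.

Answer: ["e", "u"]

Working:
Block summaries:
  B0: {e,u} / ∅
  B1: {u,y} / {u}
  B2: {e,u} / {e,u}
  B3: {u,x,y} / ∅
  B4: {e} / ∅

Liveness:
  live B0: ∅→{e,u}
  live B1: {e,u}→{e,u}
  live B2: {e,u}→∅
  live B3: ∅→∅
  live B4: ∅→∅

live-out(B1) = ["e", "u"]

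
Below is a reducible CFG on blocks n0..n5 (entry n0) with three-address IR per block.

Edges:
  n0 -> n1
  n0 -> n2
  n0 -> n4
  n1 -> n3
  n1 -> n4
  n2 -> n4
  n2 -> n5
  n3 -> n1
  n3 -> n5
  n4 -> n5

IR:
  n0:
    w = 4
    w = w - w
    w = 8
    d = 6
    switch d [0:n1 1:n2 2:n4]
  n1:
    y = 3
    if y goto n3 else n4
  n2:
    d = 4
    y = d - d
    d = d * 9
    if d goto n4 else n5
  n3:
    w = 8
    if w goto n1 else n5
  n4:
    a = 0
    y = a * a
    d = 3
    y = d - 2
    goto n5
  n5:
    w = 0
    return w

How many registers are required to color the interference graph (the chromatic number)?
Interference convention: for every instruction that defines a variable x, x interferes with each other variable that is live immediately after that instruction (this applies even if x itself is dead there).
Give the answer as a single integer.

Per-block:
  n0 def {d,w} use ∅
  n1 def {y} use ∅
  n2 def {d,y} use ∅
  n3 def {w} use ∅
  n4 def {a,d,y} use ∅
  n5 def {w} use ∅

Liveness:
  n0: in=∅ out=∅
  n1: in=∅ out=∅
  n2: in=∅ out=∅
  n3: in=∅ out=∅
  n4: in=∅ out=∅
  n5: in=∅ out=∅

Interference:
  a: ∅
  d: {y}
  w: ∅
  y: {d}

Registers:
  {d,y} pairwise interfere (2-clique) ⇒ χ ≥ 2
  assign a→c0 d→c0 w→c0 y→c1 — no edge inside a register ⇒ χ ≤ 2
  χ = 2

Answer: 2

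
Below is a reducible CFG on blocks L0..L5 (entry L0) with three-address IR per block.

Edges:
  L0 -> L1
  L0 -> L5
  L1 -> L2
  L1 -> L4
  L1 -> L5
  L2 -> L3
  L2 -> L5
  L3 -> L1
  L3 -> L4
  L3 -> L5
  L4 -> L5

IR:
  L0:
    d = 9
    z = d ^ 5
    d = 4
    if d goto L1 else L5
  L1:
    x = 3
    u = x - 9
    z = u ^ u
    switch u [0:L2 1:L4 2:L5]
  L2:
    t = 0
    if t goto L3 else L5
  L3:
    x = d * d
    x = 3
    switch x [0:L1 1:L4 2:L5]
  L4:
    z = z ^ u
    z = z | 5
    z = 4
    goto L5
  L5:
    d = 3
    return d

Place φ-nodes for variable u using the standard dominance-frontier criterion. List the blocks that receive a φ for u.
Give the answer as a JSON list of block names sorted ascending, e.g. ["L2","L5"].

Answer: ["L1", "L5"]

Analysis:
idom tree: L1←L0 L2←L1 L3←L2 L4←L1 L5←L0
Join-block Dom:
  L1: preds {L0,L3}: {L0} ∩ {L0,L1,L2,L3} = {L0}; idom=L0
  L4: preds {L1,L3}: {L0,L1} ∩ {L0,L1,L2,L3} = {L0,L1}; idom=L1
  L5: preds {L0,L1,L2,L3,L4}: {L0} ∩ {L0,L1} ∩ {L0,L1,L2} ∩ {L0,L1,L2,L3} ∩ {L0,L1,L4} = {L0}; idom=L0

DF derivation:
  join L1 pred L0: · stop@L0
  join L1 pred L3: L3→L2→L1 stop@L0
  join L4 pred L1: · stop@L1
  join L4 pred L3: L3→L2 stop@L1
  join L5 pred L0: · stop@L0
  join L5 pred L1: L1 stop@L0
  join L5 pred L2: L2→L1 stop@L0
  join L5 pred L3: L3→L2→L1 stop@L0
  join L5 pred L4: L4→L1 stop@L0
  DF(L0)=∅
  DF(L1)={L1,L5}
  DF(L2)={L1,L4,L5}
  DF(L3)={L1,L4,L5}
  DF(L4)={L5}
  DF(L5)=∅

φ for u: defs {L1}
  DF⁺ = {L1,L5}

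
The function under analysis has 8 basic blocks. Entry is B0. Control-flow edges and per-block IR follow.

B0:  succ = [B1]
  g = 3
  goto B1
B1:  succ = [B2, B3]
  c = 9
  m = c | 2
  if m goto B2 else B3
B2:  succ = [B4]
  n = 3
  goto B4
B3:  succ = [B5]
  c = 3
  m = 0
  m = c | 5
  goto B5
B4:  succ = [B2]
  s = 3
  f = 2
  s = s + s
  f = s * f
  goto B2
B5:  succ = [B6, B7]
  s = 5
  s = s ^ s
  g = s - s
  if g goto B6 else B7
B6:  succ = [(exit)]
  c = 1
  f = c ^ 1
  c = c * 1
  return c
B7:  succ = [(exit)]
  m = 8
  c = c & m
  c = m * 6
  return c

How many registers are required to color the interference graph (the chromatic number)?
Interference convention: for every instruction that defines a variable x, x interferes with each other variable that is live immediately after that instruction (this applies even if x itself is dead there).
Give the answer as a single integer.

Answer: 3

Analysis:
Block summaries:
  B0: def={g} ue=∅
  B1: def={c,m} ue=∅
  B2: def={n} ue=∅
  B3: def={c,m} ue=∅
  B4: def={f,s} ue=∅
  B5: def={g,s} ue=∅
  B6: def={c,f} ue=∅
  B7: def={c,m} ue={c}

Live sets:
  B0: in=∅ out=∅
  B1: in=∅ out=∅
  B2: in=∅ out=∅
  B3: in=∅ out={c}
  B4: in=∅ out=∅
  B5: in={c} out={c}
  B6: in=∅ out=∅
  B7: in={c} out=∅

Interfere edges:
  c: {f,g,m,s}
  f: {c,s}
  g: {c}
  m: {c}
  n: ∅
  s: {c,f}

Chromatic number:
  lower bound: {c,f,s} mutually conflict ⇒ χ ≥ 3
  3-colouring: R0={c,n}  R1={f,g,m}  R2={s}
  χ = 3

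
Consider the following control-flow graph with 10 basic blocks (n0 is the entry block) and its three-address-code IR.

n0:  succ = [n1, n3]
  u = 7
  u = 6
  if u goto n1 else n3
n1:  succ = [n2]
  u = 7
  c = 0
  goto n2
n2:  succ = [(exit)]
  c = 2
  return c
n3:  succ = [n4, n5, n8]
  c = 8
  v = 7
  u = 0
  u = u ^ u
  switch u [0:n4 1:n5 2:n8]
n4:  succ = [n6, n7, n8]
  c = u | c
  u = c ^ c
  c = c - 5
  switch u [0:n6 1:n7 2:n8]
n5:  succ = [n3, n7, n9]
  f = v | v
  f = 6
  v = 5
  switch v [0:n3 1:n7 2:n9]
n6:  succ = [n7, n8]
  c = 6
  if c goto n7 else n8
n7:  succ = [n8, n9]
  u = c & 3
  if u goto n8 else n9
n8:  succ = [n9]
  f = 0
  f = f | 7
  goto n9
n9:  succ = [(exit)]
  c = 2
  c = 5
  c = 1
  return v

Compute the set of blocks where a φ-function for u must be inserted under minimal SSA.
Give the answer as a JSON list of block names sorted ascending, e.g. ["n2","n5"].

Answer: ["n3", "n7", "n8", "n9"]

Derivation:
idom tree: n1←n0 n2←n1 n3←n0 n4←n3 n5←n3 n6←n4 n7←n3 n8←n3 n9←n3
Dom at joins:
  n3: preds {n0,n5}: {n0} ∩ {n0,n3,n5} = {n0}; idom=n0
  n7: preds {n4,n5,n6}: {n0,n3,n4} ∩ {n0,n3,n5} ∩ {n0,n3,n4,n6} = {n0,n3}; idom=n3
  n8: preds {n3,n4,n6,n7}: {n0,n3} ∩ {n0,n3,n4} ∩ {n0,n3,n4,n6} ∩ {n0,n3,n7} = {n0,n3}; idom=n3
  n9: preds {n5,n7,n8}: {n0,n3,n5} ∩ {n0,n3,n7} ∩ {n0,n3,n8} = {n0,n3}; idom=n3

Frontier:
  join n3 pred n0: · stop@n0
  join n3 pred n5: n5→n3 stop@n0
  join n7 pred n4: n4 stop@n3
  join n7 pred n5: n5 stop@n3
  join n7 pred n6: n6→n4 stop@n3
  join n8 pred n3: · stop@n3
  join n8 pred n4: n4 stop@n3
  join n8 pred n6: n6→n4 stop@n3
  join n8 pred n7: n7 stop@n3
  join n9 pred n5: n5 stop@n3
  join n9 pred n7: n7 stop@n3
  join n9 pred n8: n8 stop@n3
  n0: DF=∅
  n1: DF=∅
  n2: DF=∅
  n3: DF={n3}
  n4: DF={n7,n8}
  n5: DF={n3,n7,n9}
  n6: DF={n7,n8}
  n7: DF={n8,n9}
  n8: DF={n9}
  n9: DF=∅

φ for u: defs {n0,n1,n3,n4,n7}
  DF⁺ = {n3,n7,n8,n9}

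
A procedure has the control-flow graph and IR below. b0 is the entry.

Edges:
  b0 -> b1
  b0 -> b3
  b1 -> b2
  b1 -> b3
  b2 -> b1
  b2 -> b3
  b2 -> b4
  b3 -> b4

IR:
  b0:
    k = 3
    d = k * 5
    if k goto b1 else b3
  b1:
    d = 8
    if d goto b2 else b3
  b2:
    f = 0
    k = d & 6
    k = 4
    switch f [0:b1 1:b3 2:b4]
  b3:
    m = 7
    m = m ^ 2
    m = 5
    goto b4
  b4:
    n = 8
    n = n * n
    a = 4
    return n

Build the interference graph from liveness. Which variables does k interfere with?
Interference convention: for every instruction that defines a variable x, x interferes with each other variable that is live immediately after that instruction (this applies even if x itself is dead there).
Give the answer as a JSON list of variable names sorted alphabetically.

Block summaries:
  b0: def={d,k} ue=∅
  b1: def={d} ue=∅
  b2: def={f,k} ue={d}
  b3: def={m} ue=∅
  b4: def={a,n} ue=∅

Backward fixpoint:
  live b0: ∅→∅
  live b1: ∅→{d}
  live b2: {d}→∅
  live b3: ∅→∅
  live b4: ∅→∅

Conflict graph:
  a — {n}
  d — {f,k}
  f — {d,k}
  k — {d,f}
  m — ∅
  n — {a}

N(k) = ["d", "f"]

Answer: ["d", "f"]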